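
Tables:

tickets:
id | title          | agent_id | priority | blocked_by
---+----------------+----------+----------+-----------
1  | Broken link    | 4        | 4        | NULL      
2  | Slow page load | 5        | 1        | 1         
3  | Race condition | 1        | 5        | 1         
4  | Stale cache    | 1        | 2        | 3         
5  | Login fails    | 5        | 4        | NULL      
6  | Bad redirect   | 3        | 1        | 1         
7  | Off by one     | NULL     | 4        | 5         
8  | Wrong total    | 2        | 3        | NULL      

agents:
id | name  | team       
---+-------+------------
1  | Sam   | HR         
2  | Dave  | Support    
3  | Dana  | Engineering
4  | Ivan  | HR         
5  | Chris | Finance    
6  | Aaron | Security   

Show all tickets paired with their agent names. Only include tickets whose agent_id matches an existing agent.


INNER JOIN keeps only tickets rows whose agent_id matches an id in agents. Walk through each ticket:
  - ticket 1 (Broken link): agent_id=4 -> matches Ivan
  - ticket 2 (Slow page load): agent_id=5 -> matches Chris
  - ticket 3 (Race condition): agent_id=1 -> matches Sam
  - ticket 4 (Stale cache): agent_id=1 -> matches Sam
  - ticket 5 (Login fails): agent_id=5 -> matches Chris
  - ticket 6 (Bad redirect): agent_id=3 -> matches Dana
  - ticket 7 (Off by one): agent_id=NULL, no match -> dropped
  - ticket 8 (Wrong total): agent_id=2 -> matches Dave
So 1 of 8 rows is dropped.

SQL:
SELECT a.title, b.name AS agent
FROM tickets a
INNER JOIN agents b ON a.agent_id = b.id

Result:
title          | agent
---------------+------
Broken link    | Ivan 
Slow page load | Chris
Race condition | Sam  
Stale cache    | Sam  
Login fails    | Chris
Bad redirect   | Dana 
Wrong total    | Dave 


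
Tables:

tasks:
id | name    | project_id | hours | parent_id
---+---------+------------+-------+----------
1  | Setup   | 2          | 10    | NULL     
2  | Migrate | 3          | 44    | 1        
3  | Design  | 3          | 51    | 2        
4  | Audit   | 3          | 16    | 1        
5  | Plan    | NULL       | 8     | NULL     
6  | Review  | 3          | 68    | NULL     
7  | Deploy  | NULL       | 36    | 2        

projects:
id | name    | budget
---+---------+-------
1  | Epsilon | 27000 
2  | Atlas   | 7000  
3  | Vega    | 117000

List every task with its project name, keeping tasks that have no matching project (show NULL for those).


LEFT JOIN keeps every row from tasks (the left table); where project_id has no match in projects, the project columns become NULL. Walk through each task:
  - task 1 (Setup): project_id=2 -> matches Atlas
  - task 2 (Migrate): project_id=3 -> matches Vega
  - task 3 (Design): project_id=3 -> matches Vega
  - task 4 (Audit): project_id=3 -> matches Vega
  - task 5 (Plan): project_id=NULL, no match -> kept with NULL
  - task 6 (Review): project_id=3 -> matches Vega
  - task 7 (Deploy): project_id=NULL, no match -> kept with NULL
All 7 rows appear; 2 have NULL project.

SQL:
SELECT a.name, b.name AS project
FROM tasks a
LEFT JOIN projects b ON a.project_id = b.id

Result:
name    | project
--------+--------
Setup   | Atlas  
Migrate | Vega   
Design  | Vega   
Audit   | Vega   
Plan    | NULL   
Review  | Vega   
Deploy  | NULL   


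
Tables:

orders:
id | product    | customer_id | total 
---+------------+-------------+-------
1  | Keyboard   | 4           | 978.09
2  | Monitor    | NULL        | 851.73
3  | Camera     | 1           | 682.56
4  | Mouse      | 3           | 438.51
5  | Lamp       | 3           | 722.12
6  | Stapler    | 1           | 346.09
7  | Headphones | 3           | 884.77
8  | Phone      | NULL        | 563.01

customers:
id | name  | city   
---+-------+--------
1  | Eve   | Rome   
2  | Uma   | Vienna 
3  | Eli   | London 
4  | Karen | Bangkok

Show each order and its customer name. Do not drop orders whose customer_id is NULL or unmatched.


LEFT JOIN keeps every row from orders (the left table); where customer_id has no match in customers, the customer columns become NULL. Walk through each order:
  - order 1 (Keyboard): customer_id=4 -> matches Karen
  - order 2 (Monitor): customer_id=NULL, no match -> kept with NULL
  - order 3 (Camera): customer_id=1 -> matches Eve
  - order 4 (Mouse): customer_id=3 -> matches Eli
  - order 5 (Lamp): customer_id=3 -> matches Eli
  - order 6 (Stapler): customer_id=1 -> matches Eve
  - order 7 (Headphones): customer_id=3 -> matches Eli
  - order 8 (Phone): customer_id=NULL, no match -> kept with NULL
All 8 rows appear; 2 have NULL customer.

SQL:
SELECT a.product, b.name AS customer
FROM orders a
LEFT JOIN customers b ON a.customer_id = b.id

Result:
product    | customer
-----------+---------
Keyboard   | Karen   
Monitor    | NULL    
Camera     | Eve     
Mouse      | Eli     
Lamp       | Eli     
Stapler    | Eve     
Headphones | Eli     
Phone      | NULL    


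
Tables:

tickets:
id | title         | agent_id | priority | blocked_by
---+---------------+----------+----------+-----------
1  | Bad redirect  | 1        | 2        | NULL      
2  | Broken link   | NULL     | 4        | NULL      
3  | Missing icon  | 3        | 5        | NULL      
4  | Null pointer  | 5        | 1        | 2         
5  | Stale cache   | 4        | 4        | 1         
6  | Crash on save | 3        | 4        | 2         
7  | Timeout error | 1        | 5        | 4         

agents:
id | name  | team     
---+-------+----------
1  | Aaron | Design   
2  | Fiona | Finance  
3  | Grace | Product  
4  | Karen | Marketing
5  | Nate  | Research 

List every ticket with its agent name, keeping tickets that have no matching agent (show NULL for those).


LEFT JOIN keeps every row from tickets (the left table); where agent_id has no match in agents, the agent columns become NULL. Walk through each ticket:
  - ticket 1 (Bad redirect): agent_id=1 -> matches Aaron
  - ticket 2 (Broken link): agent_id=NULL, no match -> kept with NULL
  - ticket 3 (Missing icon): agent_id=3 -> matches Grace
  - ticket 4 (Null pointer): agent_id=5 -> matches Nate
  - ticket 5 (Stale cache): agent_id=4 -> matches Karen
  - ticket 6 (Crash on save): agent_id=3 -> matches Grace
  - ticket 7 (Timeout error): agent_id=1 -> matches Aaron
All 7 rows appear; 1 has NULL agent.

SQL:
SELECT a.title, b.name AS agent
FROM tickets a
LEFT JOIN agents b ON a.agent_id = b.id

Result:
title         | agent
--------------+------
Bad redirect  | Aaron
Broken link   | NULL 
Missing icon  | Grace
Null pointer  | Nate 
Stale cache   | Karen
Crash on save | Grace
Timeout error | Aaron


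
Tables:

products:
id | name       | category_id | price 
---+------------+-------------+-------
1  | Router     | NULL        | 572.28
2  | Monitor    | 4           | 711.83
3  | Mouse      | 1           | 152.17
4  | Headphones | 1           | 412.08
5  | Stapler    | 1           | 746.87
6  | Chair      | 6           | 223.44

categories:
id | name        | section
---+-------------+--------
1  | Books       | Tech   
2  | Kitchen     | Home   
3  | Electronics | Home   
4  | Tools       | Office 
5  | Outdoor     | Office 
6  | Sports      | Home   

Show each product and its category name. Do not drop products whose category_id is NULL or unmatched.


LEFT JOIN keeps every row from products (the left table); where category_id has no match in categories, the category columns become NULL. Walk through each product:
  - product 1 (Router): category_id=NULL, no match -> kept with NULL
  - product 2 (Monitor): category_id=4 -> matches Tools
  - product 3 (Mouse): category_id=1 -> matches Books
  - product 4 (Headphones): category_id=1 -> matches Books
  - product 5 (Stapler): category_id=1 -> matches Books
  - product 6 (Chair): category_id=6 -> matches Sports
All 6 rows appear; 1 has NULL category.

SQL:
SELECT a.name, b.name AS category
FROM products a
LEFT JOIN categories b ON a.category_id = b.id

Result:
name       | category
-----------+---------
Router     | NULL    
Monitor    | Tools   
Mouse      | Books   
Headphones | Books   
Stapler    | Books   
Chair      | Sports  


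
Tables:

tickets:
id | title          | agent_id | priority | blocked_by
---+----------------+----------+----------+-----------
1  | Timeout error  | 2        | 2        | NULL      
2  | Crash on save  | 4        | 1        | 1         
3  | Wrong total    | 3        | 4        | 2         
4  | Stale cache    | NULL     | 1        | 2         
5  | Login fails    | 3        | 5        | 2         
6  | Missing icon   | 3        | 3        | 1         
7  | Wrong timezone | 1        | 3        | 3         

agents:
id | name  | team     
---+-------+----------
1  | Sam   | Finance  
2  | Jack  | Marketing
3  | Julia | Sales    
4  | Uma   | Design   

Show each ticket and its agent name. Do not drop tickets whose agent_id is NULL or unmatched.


LEFT JOIN keeps every row from tickets (the left table); where agent_id has no match in agents, the agent columns become NULL. Walk through each ticket:
  - ticket 1 (Timeout error): agent_id=2 -> matches Jack
  - ticket 2 (Crash on save): agent_id=4 -> matches Uma
  - ticket 3 (Wrong total): agent_id=3 -> matches Julia
  - ticket 4 (Stale cache): agent_id=NULL, no match -> kept with NULL
  - ticket 5 (Login fails): agent_id=3 -> matches Julia
  - ticket 6 (Missing icon): agent_id=3 -> matches Julia
  - ticket 7 (Wrong timezone): agent_id=1 -> matches Sam
All 7 rows appear; 1 has NULL agent.

SQL:
SELECT a.title, b.name AS agent
FROM tickets a
LEFT JOIN agents b ON a.agent_id = b.id

Result:
title          | agent
---------------+------
Timeout error  | Jack 
Crash on save  | Uma  
Wrong total    | Julia
Stale cache    | NULL 
Login fails    | Julia
Missing icon   | Julia
Wrong timezone | Sam  


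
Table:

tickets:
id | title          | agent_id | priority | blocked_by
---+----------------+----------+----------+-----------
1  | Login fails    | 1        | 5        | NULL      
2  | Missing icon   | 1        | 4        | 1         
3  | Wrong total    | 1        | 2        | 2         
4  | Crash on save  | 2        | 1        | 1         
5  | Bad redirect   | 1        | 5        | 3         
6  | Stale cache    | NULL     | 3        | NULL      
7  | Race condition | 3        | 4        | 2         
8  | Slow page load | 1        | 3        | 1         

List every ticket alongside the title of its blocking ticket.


This is a self-join: tickets is joined to a second copy of itself, matching each row's blocked_by to another row's id. Use LEFT JOIN so rows with blocked_by=NULL are kept.
  - ticket 1 (Login fails): blocked_by=NULL -> NULL
  - ticket 2 (Missing icon): blocked_by=1 -> Login fails
  - ticket 3 (Wrong total): blocked_by=2 -> Missing icon
  - ticket 4 (Crash on save): blocked_by=1 -> Login fails
  - ticket 5 (Bad redirect): blocked_by=3 -> Wrong total
  - ticket 6 (Stale cache): blocked_by=NULL -> NULL
  - ticket 7 (Race condition): blocked_by=2 -> Missing icon
  - ticket 8 (Slow page load): blocked_by=1 -> Login fails

SQL:
SELECT a.title AS item, b.title AS blocked_by
FROM tickets a
LEFT JOIN tickets b ON a.blocked_by = b.id

Result:
item           | blocked_by  
---------------+-------------
Login fails    | NULL        
Missing icon   | Login fails 
Wrong total    | Missing icon
Crash on save  | Login fails 
Bad redirect   | Wrong total 
Stale cache    | NULL        
Race condition | Missing icon
Slow page load | Login fails 


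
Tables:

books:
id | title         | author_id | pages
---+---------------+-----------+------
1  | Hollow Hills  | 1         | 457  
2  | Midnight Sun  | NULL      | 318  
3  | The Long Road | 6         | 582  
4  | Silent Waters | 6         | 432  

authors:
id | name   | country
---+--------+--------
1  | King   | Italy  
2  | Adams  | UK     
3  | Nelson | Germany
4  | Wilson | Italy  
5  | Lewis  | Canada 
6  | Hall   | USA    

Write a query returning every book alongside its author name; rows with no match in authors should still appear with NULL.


LEFT JOIN keeps every row from books (the left table); where author_id has no match in authors, the author columns become NULL. Walk through each book:
  - book 1 (Hollow Hills): author_id=1 -> matches King
  - book 2 (Midnight Sun): author_id=NULL, no match -> kept with NULL
  - book 3 (The Long Road): author_id=6 -> matches Hall
  - book 4 (Silent Waters): author_id=6 -> matches Hall
All 4 rows appear; 1 has NULL author.

SQL:
SELECT a.title, b.name AS author
FROM books a
LEFT JOIN authors b ON a.author_id = b.id

Result:
title         | author
--------------+-------
Hollow Hills  | King  
Midnight Sun  | NULL  
The Long Road | Hall  
Silent Waters | Hall  


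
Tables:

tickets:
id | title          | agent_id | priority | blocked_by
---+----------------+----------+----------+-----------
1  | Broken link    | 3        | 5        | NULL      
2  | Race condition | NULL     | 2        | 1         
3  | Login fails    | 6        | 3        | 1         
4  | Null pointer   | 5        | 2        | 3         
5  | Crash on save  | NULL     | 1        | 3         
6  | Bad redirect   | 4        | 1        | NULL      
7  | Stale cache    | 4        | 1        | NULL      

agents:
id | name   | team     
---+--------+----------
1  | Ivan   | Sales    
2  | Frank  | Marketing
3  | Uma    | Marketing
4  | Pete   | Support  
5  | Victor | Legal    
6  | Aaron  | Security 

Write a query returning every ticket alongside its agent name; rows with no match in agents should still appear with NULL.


LEFT JOIN keeps every row from tickets (the left table); where agent_id has no match in agents, the agent columns become NULL. Walk through each ticket:
  - ticket 1 (Broken link): agent_id=3 -> matches Uma
  - ticket 2 (Race condition): agent_id=NULL, no match -> kept with NULL
  - ticket 3 (Login fails): agent_id=6 -> matches Aaron
  - ticket 4 (Null pointer): agent_id=5 -> matches Victor
  - ticket 5 (Crash on save): agent_id=NULL, no match -> kept with NULL
  - ticket 6 (Bad redirect): agent_id=4 -> matches Pete
  - ticket 7 (Stale cache): agent_id=4 -> matches Pete
All 7 rows appear; 2 have NULL agent.

SQL:
SELECT a.title, b.name AS agent
FROM tickets a
LEFT JOIN agents b ON a.agent_id = b.id

Result:
title          | agent 
---------------+-------
Broken link    | Uma   
Race condition | NULL  
Login fails    | Aaron 
Null pointer   | Victor
Crash on save  | NULL  
Bad redirect   | Pete  
Stale cache    | Pete  


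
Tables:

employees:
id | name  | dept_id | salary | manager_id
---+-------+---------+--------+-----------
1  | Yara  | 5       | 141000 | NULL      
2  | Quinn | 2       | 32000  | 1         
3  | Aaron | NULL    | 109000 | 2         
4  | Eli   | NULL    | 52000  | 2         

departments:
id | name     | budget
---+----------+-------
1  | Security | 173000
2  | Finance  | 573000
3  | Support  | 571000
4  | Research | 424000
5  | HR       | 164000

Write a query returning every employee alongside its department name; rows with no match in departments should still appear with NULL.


LEFT JOIN keeps every row from employees (the left table); where dept_id has no match in departments, the department columns become NULL. Walk through each employee:
  - employee 1 (Yara): dept_id=5 -> matches HR
  - employee 2 (Quinn): dept_id=2 -> matches Finance
  - employee 3 (Aaron): dept_id=NULL, no match -> kept with NULL
  - employee 4 (Eli): dept_id=NULL, no match -> kept with NULL
All 4 rows appear; 2 have NULL department.

SQL:
SELECT a.name, b.name AS department
FROM employees a
LEFT JOIN departments b ON a.dept_id = b.id

Result:
name  | department
------+-----------
Yara  | HR        
Quinn | Finance   
Aaron | NULL      
Eli   | NULL      


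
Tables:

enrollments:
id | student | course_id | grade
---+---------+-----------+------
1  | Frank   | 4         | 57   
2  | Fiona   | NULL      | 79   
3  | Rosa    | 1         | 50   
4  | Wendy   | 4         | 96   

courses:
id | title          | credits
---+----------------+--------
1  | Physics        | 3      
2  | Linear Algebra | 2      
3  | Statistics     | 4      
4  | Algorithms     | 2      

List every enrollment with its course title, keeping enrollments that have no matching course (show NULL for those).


LEFT JOIN keeps every row from enrollments (the left table); where course_id has no match in courses, the course columns become NULL. Walk through each enrollment:
  - enrollment 1 (Frank): course_id=4 -> matches Algorithms
  - enrollment 2 (Fiona): course_id=NULL, no match -> kept with NULL
  - enrollment 3 (Rosa): course_id=1 -> matches Physics
  - enrollment 4 (Wendy): course_id=4 -> matches Algorithms
All 4 rows appear; 1 has NULL course.

SQL:
SELECT a.student, b.title AS course
FROM enrollments a
LEFT JOIN courses b ON a.course_id = b.id

Result:
student | course    
--------+-----------
Frank   | Algorithms
Fiona   | NULL      
Rosa    | Physics   
Wendy   | Algorithms


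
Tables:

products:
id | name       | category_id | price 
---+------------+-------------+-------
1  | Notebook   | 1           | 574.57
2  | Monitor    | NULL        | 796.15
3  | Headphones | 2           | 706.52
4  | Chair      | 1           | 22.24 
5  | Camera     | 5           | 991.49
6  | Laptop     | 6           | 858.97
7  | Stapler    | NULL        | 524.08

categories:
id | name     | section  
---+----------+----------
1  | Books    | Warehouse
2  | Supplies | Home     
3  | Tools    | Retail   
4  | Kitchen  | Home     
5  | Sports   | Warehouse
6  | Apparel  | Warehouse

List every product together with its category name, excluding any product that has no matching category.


INNER JOIN keeps only products rows whose category_id matches an id in categories. Walk through each product:
  - product 1 (Notebook): category_id=1 -> matches Books
  - product 2 (Monitor): category_id=NULL, no match -> dropped
  - product 3 (Headphones): category_id=2 -> matches Supplies
  - product 4 (Chair): category_id=1 -> matches Books
  - product 5 (Camera): category_id=5 -> matches Sports
  - product 6 (Laptop): category_id=6 -> matches Apparel
  - product 7 (Stapler): category_id=NULL, no match -> dropped
So 2 of 7 rows are dropped.

SQL:
SELECT a.name, b.name AS category
FROM products a
INNER JOIN categories b ON a.category_id = b.id

Result:
name       | category
-----------+---------
Notebook   | Books   
Headphones | Supplies
Chair      | Books   
Camera     | Sports  
Laptop     | Apparel 


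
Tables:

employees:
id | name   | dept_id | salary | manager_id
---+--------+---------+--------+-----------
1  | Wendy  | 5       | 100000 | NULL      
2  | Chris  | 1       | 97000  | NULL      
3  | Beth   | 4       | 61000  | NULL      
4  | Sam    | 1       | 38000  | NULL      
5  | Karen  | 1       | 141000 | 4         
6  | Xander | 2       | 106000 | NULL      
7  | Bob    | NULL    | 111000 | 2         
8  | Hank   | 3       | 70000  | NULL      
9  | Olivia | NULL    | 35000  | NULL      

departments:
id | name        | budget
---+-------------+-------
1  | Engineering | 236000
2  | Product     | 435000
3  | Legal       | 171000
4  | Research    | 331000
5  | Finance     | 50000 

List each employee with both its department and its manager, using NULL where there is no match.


Two LEFT JOINs from the same base table employees: one to departments via dept_id, one to employees itself via manager_id. Both are LEFT so every employee is preserved.
Match against departments:
  - employee 1 (Wendy): dept_id=5 -> matches Finance
  - employee 2 (Chris): dept_id=1 -> matches Engineering
  - employee 3 (Beth): dept_id=4 -> matches Research
  - employee 4 (Sam): dept_id=1 -> matches Engineering
  - employee 5 (Karen): dept_id=1 -> matches Engineering
  - employee 6 (Xander): dept_id=2 -> matches Product
  - employee 7 (Bob): dept_id=NULL, no match -> kept with NULL
  - employee 8 (Hank): dept_id=3 -> matches Legal
  - employee 9 (Olivia): dept_id=NULL, no match -> kept with NULL
Match against employees (self):
  - employee 1 (Wendy): manager_id=NULL -> NULL
  - employee 2 (Chris): manager_id=NULL -> NULL
  - employee 3 (Beth): manager_id=NULL -> NULL
  - employee 4 (Sam): manager_id=NULL -> NULL
  - employee 5 (Karen): manager_id=4 -> Sam
  - employee 6 (Xander): manager_id=NULL -> NULL
  - employee 7 (Bob): manager_id=2 -> Chris
  - employee 8 (Hank): manager_id=NULL -> NULL
  - employee 9 (Olivia): manager_id=NULL -> NULL

SQL:
SELECT a.name, b.name AS department, c.name AS manager
FROM employees a
LEFT JOIN departments b ON a.dept_id = b.id
LEFT JOIN employees c ON a.manager_id = c.id

Result:
name   | department  | manager
-------+-------------+--------
Wendy  | Finance     | NULL   
Chris  | Engineering | NULL   
Beth   | Research    | NULL   
Sam    | Engineering | NULL   
Karen  | Engineering | Sam    
Xander | Product     | NULL   
Bob    | NULL        | Chris  
Hank   | Legal       | NULL   
Olivia | NULL        | NULL   


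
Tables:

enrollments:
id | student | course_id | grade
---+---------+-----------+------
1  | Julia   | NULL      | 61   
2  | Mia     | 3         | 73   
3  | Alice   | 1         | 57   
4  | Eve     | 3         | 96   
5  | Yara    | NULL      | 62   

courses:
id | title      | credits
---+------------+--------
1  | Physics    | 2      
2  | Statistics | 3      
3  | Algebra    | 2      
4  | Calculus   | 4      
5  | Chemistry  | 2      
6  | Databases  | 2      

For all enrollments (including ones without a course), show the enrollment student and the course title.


LEFT JOIN keeps every row from enrollments (the left table); where course_id has no match in courses, the course columns become NULL. Walk through each enrollment:
  - enrollment 1 (Julia): course_id=NULL, no match -> kept with NULL
  - enrollment 2 (Mia): course_id=3 -> matches Algebra
  - enrollment 3 (Alice): course_id=1 -> matches Physics
  - enrollment 4 (Eve): course_id=3 -> matches Algebra
  - enrollment 5 (Yara): course_id=NULL, no match -> kept with NULL
All 5 rows appear; 2 have NULL course.

SQL:
SELECT a.student, b.title AS course
FROM enrollments a
LEFT JOIN courses b ON a.course_id = b.id

Result:
student | course 
--------+--------
Julia   | NULL   
Mia     | Algebra
Alice   | Physics
Eve     | Algebra
Yara    | NULL   


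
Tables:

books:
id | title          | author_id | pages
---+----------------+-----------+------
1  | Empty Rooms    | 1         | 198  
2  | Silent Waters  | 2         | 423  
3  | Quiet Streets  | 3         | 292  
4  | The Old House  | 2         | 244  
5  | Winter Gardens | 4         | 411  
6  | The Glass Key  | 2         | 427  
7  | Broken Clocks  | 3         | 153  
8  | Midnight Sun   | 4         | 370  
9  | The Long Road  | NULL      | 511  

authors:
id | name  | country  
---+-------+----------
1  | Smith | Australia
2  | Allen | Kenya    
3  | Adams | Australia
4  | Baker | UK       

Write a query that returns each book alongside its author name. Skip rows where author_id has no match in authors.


INNER JOIN keeps only books rows whose author_id matches an id in authors. Walk through each book:
  - book 1 (Empty Rooms): author_id=1 -> matches Smith
  - book 2 (Silent Waters): author_id=2 -> matches Allen
  - book 3 (Quiet Streets): author_id=3 -> matches Adams
  - book 4 (The Old House): author_id=2 -> matches Allen
  - book 5 (Winter Gardens): author_id=4 -> matches Baker
  - book 6 (The Glass Key): author_id=2 -> matches Allen
  - book 7 (Broken Clocks): author_id=3 -> matches Adams
  - book 8 (Midnight Sun): author_id=4 -> matches Baker
  - book 9 (The Long Road): author_id=NULL, no match -> dropped
So 1 of 9 rows is dropped.

SQL:
SELECT a.title, b.name AS author
FROM books a
INNER JOIN authors b ON a.author_id = b.id

Result:
title          | author
---------------+-------
Empty Rooms    | Smith 
Silent Waters  | Allen 
Quiet Streets  | Adams 
The Old House  | Allen 
Winter Gardens | Baker 
The Glass Key  | Allen 
Broken Clocks  | Adams 
Midnight Sun   | Baker 


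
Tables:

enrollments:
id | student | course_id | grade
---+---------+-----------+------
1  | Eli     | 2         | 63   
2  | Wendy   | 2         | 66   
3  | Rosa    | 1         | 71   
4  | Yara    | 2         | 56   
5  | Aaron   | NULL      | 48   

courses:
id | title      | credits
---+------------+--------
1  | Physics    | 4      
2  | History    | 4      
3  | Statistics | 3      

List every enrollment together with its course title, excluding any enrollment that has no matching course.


INNER JOIN keeps only enrollments rows whose course_id matches an id in courses. Walk through each enrollment:
  - enrollment 1 (Eli): course_id=2 -> matches History
  - enrollment 2 (Wendy): course_id=2 -> matches History
  - enrollment 3 (Rosa): course_id=1 -> matches Physics
  - enrollment 4 (Yara): course_id=2 -> matches History
  - enrollment 5 (Aaron): course_id=NULL, no match -> dropped
So 1 of 5 rows is dropped.

SQL:
SELECT a.student, b.title AS course
FROM enrollments a
INNER JOIN courses b ON a.course_id = b.id

Result:
student | course 
--------+--------
Eli     | History
Wendy   | History
Rosa    | Physics
Yara    | History


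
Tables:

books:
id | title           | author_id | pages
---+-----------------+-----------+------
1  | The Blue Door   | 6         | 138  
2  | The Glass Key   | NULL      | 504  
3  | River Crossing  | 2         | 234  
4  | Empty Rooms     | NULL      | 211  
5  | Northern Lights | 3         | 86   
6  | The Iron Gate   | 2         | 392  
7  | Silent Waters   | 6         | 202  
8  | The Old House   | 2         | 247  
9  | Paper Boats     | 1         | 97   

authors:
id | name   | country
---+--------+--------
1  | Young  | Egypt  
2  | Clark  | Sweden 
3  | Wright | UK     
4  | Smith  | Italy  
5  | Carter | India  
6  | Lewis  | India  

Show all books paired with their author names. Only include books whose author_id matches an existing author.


INNER JOIN keeps only books rows whose author_id matches an id in authors. Walk through each book:
  - book 1 (The Blue Door): author_id=6 -> matches Lewis
  - book 2 (The Glass Key): author_id=NULL, no match -> dropped
  - book 3 (River Crossing): author_id=2 -> matches Clark
  - book 4 (Empty Rooms): author_id=NULL, no match -> dropped
  - book 5 (Northern Lights): author_id=3 -> matches Wright
  - book 6 (The Iron Gate): author_id=2 -> matches Clark
  - book 7 (Silent Waters): author_id=6 -> matches Lewis
  - book 8 (The Old House): author_id=2 -> matches Clark
  - book 9 (Paper Boats): author_id=1 -> matches Young
So 2 of 9 rows are dropped.

SQL:
SELECT a.title, b.name AS author
FROM books a
INNER JOIN authors b ON a.author_id = b.id

Result:
title           | author
----------------+-------
The Blue Door   | Lewis 
River Crossing  | Clark 
Northern Lights | Wright
The Iron Gate   | Clark 
Silent Waters   | Lewis 
The Old House   | Clark 
Paper Boats     | Young 


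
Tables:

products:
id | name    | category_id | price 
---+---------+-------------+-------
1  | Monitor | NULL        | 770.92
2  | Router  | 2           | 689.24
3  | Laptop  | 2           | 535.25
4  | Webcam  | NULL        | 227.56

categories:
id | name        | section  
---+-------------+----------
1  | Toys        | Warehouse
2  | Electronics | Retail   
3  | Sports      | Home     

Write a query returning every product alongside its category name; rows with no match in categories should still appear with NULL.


LEFT JOIN keeps every row from products (the left table); where category_id has no match in categories, the category columns become NULL. Walk through each product:
  - product 1 (Monitor): category_id=NULL, no match -> kept with NULL
  - product 2 (Router): category_id=2 -> matches Electronics
  - product 3 (Laptop): category_id=2 -> matches Electronics
  - product 4 (Webcam): category_id=NULL, no match -> kept with NULL
All 4 rows appear; 2 have NULL category.

SQL:
SELECT a.name, b.name AS category
FROM products a
LEFT JOIN categories b ON a.category_id = b.id

Result:
name    | category   
--------+------------
Monitor | NULL       
Router  | Electronics
Laptop  | Electronics
Webcam  | NULL       


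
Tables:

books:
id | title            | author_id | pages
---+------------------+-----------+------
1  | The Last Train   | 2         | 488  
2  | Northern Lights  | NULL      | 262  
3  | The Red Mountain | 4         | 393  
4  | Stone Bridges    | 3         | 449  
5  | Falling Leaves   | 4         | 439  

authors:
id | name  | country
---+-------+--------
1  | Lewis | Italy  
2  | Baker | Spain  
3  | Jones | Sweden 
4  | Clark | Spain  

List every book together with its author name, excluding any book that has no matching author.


INNER JOIN keeps only books rows whose author_id matches an id in authors. Walk through each book:
  - book 1 (The Last Train): author_id=2 -> matches Baker
  - book 2 (Northern Lights): author_id=NULL, no match -> dropped
  - book 3 (The Red Mountain): author_id=4 -> matches Clark
  - book 4 (Stone Bridges): author_id=3 -> matches Jones
  - book 5 (Falling Leaves): author_id=4 -> matches Clark
So 1 of 5 rows is dropped.

SQL:
SELECT a.title, b.name AS author
FROM books a
INNER JOIN authors b ON a.author_id = b.id

Result:
title            | author
-----------------+-------
The Last Train   | Baker 
The Red Mountain | Clark 
Stone Bridges    | Jones 
Falling Leaves   | Clark 


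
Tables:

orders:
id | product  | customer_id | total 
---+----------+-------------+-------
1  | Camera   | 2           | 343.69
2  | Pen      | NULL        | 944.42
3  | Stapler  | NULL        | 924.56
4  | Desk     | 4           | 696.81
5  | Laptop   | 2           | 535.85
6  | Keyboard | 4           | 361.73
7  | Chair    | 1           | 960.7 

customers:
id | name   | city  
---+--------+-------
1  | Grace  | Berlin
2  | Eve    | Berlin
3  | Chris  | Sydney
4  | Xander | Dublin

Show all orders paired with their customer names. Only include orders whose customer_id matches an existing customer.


INNER JOIN keeps only orders rows whose customer_id matches an id in customers. Walk through each order:
  - order 1 (Camera): customer_id=2 -> matches Eve
  - order 2 (Pen): customer_id=NULL, no match -> dropped
  - order 3 (Stapler): customer_id=NULL, no match -> dropped
  - order 4 (Desk): customer_id=4 -> matches Xander
  - order 5 (Laptop): customer_id=2 -> matches Eve
  - order 6 (Keyboard): customer_id=4 -> matches Xander
  - order 7 (Chair): customer_id=1 -> matches Grace
So 2 of 7 rows are dropped.

SQL:
SELECT a.product, b.name AS customer
FROM orders a
INNER JOIN customers b ON a.customer_id = b.id

Result:
product  | customer
---------+---------
Camera   | Eve     
Desk     | Xander  
Laptop   | Eve     
Keyboard | Xander  
Chair    | Grace   


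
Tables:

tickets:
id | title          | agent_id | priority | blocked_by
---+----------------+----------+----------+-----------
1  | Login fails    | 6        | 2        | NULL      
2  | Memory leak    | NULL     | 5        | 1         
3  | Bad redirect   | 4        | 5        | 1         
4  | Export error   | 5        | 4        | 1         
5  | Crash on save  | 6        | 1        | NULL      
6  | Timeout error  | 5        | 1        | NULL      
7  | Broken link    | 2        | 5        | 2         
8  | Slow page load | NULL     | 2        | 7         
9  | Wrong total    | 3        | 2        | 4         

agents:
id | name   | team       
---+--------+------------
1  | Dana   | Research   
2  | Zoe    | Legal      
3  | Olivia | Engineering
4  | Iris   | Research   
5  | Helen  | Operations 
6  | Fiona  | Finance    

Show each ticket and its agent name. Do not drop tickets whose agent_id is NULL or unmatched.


LEFT JOIN keeps every row from tickets (the left table); where agent_id has no match in agents, the agent columns become NULL. Walk through each ticket:
  - ticket 1 (Login fails): agent_id=6 -> matches Fiona
  - ticket 2 (Memory leak): agent_id=NULL, no match -> kept with NULL
  - ticket 3 (Bad redirect): agent_id=4 -> matches Iris
  - ticket 4 (Export error): agent_id=5 -> matches Helen
  - ticket 5 (Crash on save): agent_id=6 -> matches Fiona
  - ticket 6 (Timeout error): agent_id=5 -> matches Helen
  - ticket 7 (Broken link): agent_id=2 -> matches Zoe
  - ticket 8 (Slow page load): agent_id=NULL, no match -> kept with NULL
  - ticket 9 (Wrong total): agent_id=3 -> matches Olivia
All 9 rows appear; 2 have NULL agent.

SQL:
SELECT a.title, b.name AS agent
FROM tickets a
LEFT JOIN agents b ON a.agent_id = b.id

Result:
title          | agent 
---------------+-------
Login fails    | Fiona 
Memory leak    | NULL  
Bad redirect   | Iris  
Export error   | Helen 
Crash on save  | Fiona 
Timeout error  | Helen 
Broken link    | Zoe   
Slow page load | NULL  
Wrong total    | Olivia


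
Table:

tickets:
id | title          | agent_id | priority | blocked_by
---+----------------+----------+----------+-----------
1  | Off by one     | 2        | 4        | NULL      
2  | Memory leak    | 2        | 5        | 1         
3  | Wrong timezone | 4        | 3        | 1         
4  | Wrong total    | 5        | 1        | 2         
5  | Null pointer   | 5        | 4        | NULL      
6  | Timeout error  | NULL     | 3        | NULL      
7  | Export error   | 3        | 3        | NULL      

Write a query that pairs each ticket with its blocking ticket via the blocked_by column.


This is a self-join: tickets is joined to a second copy of itself, matching each row's blocked_by to another row's id. Use LEFT JOIN so rows with blocked_by=NULL are kept.
  - ticket 1 (Off by one): blocked_by=NULL -> NULL
  - ticket 2 (Memory leak): blocked_by=1 -> Off by one
  - ticket 3 (Wrong timezone): blocked_by=1 -> Off by one
  - ticket 4 (Wrong total): blocked_by=2 -> Memory leak
  - ticket 5 (Null pointer): blocked_by=NULL -> NULL
  - ticket 6 (Timeout error): blocked_by=NULL -> NULL
  - ticket 7 (Export error): blocked_by=NULL -> NULL

SQL:
SELECT a.title AS item, b.title AS blocked_by
FROM tickets a
LEFT JOIN tickets b ON a.blocked_by = b.id

Result:
item           | blocked_by 
---------------+------------
Off by one     | NULL       
Memory leak    | Off by one 
Wrong timezone | Off by one 
Wrong total    | Memory leak
Null pointer   | NULL       
Timeout error  | NULL       
Export error   | NULL       


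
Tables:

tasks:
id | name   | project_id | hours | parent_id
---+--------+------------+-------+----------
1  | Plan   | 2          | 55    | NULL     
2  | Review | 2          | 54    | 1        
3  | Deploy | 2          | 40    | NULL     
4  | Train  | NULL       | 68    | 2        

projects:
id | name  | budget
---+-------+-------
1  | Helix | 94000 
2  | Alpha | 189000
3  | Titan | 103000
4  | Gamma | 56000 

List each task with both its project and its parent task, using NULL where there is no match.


Two LEFT JOINs from the same base table tasks: one to projects via project_id, one to tasks itself via parent_id. Both are LEFT so every task is preserved.
Match against projects:
  - task 1 (Plan): project_id=2 -> matches Alpha
  - task 2 (Review): project_id=2 -> matches Alpha
  - task 3 (Deploy): project_id=2 -> matches Alpha
  - task 4 (Train): project_id=NULL, no match -> kept with NULL
Match against tasks (self):
  - task 1 (Plan): parent_id=NULL -> NULL
  - task 2 (Review): parent_id=1 -> Plan
  - task 3 (Deploy): parent_id=NULL -> NULL
  - task 4 (Train): parent_id=2 -> Review

SQL:
SELECT a.name, b.name AS project, c.name AS parent
FROM tasks a
LEFT JOIN projects b ON a.project_id = b.id
LEFT JOIN tasks c ON a.parent_id = c.id

Result:
name   | project | parent
-------+---------+-------
Plan   | Alpha   | NULL  
Review | Alpha   | Plan  
Deploy | Alpha   | NULL  
Train  | NULL    | Review


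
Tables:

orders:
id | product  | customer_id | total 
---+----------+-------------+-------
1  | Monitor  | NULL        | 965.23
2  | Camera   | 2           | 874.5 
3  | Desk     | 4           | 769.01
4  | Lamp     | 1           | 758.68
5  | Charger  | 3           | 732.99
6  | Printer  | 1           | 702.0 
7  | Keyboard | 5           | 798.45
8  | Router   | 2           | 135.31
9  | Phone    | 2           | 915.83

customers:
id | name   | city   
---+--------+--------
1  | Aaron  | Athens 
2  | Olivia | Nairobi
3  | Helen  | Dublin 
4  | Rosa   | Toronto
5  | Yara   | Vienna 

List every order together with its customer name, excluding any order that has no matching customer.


INNER JOIN keeps only orders rows whose customer_id matches an id in customers. Walk through each order:
  - order 1 (Monitor): customer_id=NULL, no match -> dropped
  - order 2 (Camera): customer_id=2 -> matches Olivia
  - order 3 (Desk): customer_id=4 -> matches Rosa
  - order 4 (Lamp): customer_id=1 -> matches Aaron
  - order 5 (Charger): customer_id=3 -> matches Helen
  - order 6 (Printer): customer_id=1 -> matches Aaron
  - order 7 (Keyboard): customer_id=5 -> matches Yara
  - order 8 (Router): customer_id=2 -> matches Olivia
  - order 9 (Phone): customer_id=2 -> matches Olivia
So 1 of 9 rows is dropped.

SQL:
SELECT a.product, b.name AS customer
FROM orders a
INNER JOIN customers b ON a.customer_id = b.id

Result:
product  | customer
---------+---------
Camera   | Olivia  
Desk     | Rosa    
Lamp     | Aaron   
Charger  | Helen   
Printer  | Aaron   
Keyboard | Yara    
Router   | Olivia  
Phone    | Olivia  


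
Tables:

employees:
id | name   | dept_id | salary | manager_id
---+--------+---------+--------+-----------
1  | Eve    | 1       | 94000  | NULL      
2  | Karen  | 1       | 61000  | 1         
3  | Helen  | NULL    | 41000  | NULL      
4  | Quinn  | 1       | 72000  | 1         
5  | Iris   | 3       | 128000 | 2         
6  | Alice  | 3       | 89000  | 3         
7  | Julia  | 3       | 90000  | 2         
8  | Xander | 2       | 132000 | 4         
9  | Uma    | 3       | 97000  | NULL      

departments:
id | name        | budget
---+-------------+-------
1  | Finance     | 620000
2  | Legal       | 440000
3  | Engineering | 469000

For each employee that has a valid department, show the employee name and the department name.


INNER JOIN keeps only employees rows whose dept_id matches an id in departments. Walk through each employee:
  - employee 1 (Eve): dept_id=1 -> matches Finance
  - employee 2 (Karen): dept_id=1 -> matches Finance
  - employee 3 (Helen): dept_id=NULL, no match -> dropped
  - employee 4 (Quinn): dept_id=1 -> matches Finance
  - employee 5 (Iris): dept_id=3 -> matches Engineering
  - employee 6 (Alice): dept_id=3 -> matches Engineering
  - employee 7 (Julia): dept_id=3 -> matches Engineering
  - employee 8 (Xander): dept_id=2 -> matches Legal
  - employee 9 (Uma): dept_id=3 -> matches Engineering
So 1 of 9 rows is dropped.

SQL:
SELECT a.name, b.name AS department
FROM employees a
INNER JOIN departments b ON a.dept_id = b.id

Result:
name   | department 
-------+------------
Eve    | Finance    
Karen  | Finance    
Quinn  | Finance    
Iris   | Engineering
Alice  | Engineering
Julia  | Engineering
Xander | Legal      
Uma    | Engineering


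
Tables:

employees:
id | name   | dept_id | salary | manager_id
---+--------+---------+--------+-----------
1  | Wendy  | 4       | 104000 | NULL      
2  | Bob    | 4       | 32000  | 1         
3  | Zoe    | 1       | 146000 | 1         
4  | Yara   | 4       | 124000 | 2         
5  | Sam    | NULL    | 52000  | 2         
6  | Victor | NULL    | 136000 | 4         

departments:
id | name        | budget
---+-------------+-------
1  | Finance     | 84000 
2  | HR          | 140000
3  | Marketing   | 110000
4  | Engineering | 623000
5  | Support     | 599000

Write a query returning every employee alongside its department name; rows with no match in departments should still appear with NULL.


LEFT JOIN keeps every row from employees (the left table); where dept_id has no match in departments, the department columns become NULL. Walk through each employee:
  - employee 1 (Wendy): dept_id=4 -> matches Engineering
  - employee 2 (Bob): dept_id=4 -> matches Engineering
  - employee 3 (Zoe): dept_id=1 -> matches Finance
  - employee 4 (Yara): dept_id=4 -> matches Engineering
  - employee 5 (Sam): dept_id=NULL, no match -> kept with NULL
  - employee 6 (Victor): dept_id=NULL, no match -> kept with NULL
All 6 rows appear; 2 have NULL department.

SQL:
SELECT a.name, b.name AS department
FROM employees a
LEFT JOIN departments b ON a.dept_id = b.id

Result:
name   | department 
-------+------------
Wendy  | Engineering
Bob    | Engineering
Zoe    | Finance    
Yara   | Engineering
Sam    | NULL       
Victor | NULL       
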